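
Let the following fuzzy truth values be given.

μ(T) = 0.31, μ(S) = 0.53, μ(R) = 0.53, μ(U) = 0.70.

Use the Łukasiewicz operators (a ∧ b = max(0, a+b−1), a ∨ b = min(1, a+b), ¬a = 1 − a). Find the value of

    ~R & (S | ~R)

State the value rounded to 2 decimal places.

~R = 1 − 0.53 = 0.47
~R = 1 − 0.53 = 0.47
S | ~R = min(1, a+b) on (0.53, 0.47) = 1.00
~R & (S | ~R) = max(0, a+b−1) on (0.47, 1.00) = 0.47

0.47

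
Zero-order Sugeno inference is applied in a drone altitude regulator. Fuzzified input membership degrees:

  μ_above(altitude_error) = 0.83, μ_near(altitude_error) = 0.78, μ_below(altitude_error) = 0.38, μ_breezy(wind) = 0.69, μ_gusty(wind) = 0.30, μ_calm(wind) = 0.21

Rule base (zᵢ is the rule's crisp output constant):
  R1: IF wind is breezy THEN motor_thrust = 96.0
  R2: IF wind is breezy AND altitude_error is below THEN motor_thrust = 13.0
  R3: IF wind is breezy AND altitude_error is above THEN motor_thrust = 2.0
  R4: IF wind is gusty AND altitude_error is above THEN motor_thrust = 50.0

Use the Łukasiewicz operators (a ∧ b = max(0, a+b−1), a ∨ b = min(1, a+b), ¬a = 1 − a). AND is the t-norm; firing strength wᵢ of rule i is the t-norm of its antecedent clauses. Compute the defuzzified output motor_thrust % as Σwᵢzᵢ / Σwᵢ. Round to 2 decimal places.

52.97

R1 (z=96.0): breezy=0.69 → w = 0.69
R2 (z=13.0): breezy=0.69, below=0.38; AND[max(0, a+b−1)] → w = 0.07
R3 (z=2.0): breezy=0.69, above=0.83; AND[max(0, a+b−1)] → w = 0.52
R4 (z=50.0): gusty=0.30, above=0.83; AND[max(0, a+b−1)] → w = 0.13
Weighted average = (0.69·96.0 + 0.07·13.0 + 0.52·2.0 + 0.13·50.0) / (0.69 + 0.07 + 0.52 + 0.13)
  = 74.6900 / 1.4100 = 52.97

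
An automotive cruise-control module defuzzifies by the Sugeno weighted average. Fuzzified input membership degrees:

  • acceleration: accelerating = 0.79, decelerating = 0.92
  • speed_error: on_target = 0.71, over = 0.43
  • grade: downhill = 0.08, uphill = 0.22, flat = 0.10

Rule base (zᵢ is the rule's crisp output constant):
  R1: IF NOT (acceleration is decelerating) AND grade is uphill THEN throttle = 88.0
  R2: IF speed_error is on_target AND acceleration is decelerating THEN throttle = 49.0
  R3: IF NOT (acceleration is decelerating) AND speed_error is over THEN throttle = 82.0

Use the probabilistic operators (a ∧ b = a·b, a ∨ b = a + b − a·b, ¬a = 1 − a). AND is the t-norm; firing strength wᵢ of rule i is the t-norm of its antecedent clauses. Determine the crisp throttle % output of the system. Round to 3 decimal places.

R1 (z=88.0): ¬decelerating=1−0.92=0.08, uphill=0.22; AND[a·b] → w = 0.0176
R2 (z=49.0): on_target=0.71, decelerating=0.92; AND[a·b] → w = 0.6532
R3 (z=82.0): ¬decelerating=1−0.92=0.08, over=0.43; AND[a·b] → w = 0.0344
Weighted average = (0.0176·88.0 + 0.6532·49.0 + 0.0344·82.0) / (0.0176 + 0.6532 + 0.0344)
  = 36.3764 / 0.7052 = 51.583

51.583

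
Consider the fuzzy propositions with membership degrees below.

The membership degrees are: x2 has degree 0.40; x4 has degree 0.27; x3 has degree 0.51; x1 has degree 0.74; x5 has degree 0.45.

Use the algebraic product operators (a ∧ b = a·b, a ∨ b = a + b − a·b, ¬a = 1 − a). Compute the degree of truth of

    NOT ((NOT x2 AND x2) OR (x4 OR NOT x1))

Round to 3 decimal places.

NOT x2 = 1 − 0.4000 = 0.6000
NOT x2 AND x2 = a·b on (0.6000, 0.4000) = 0.2400
NOT x1 = 1 − 0.7400 = 0.2600
x4 OR NOT x1 = a + b − a·b on (0.2700, 0.2600) = 0.4598
(NOT x2 AND x2) OR (x4 OR NOT x1) = a + b − a·b on (0.2400, 0.4598) = 0.5894
NOT ((NOT x2 AND x2) OR (x4 OR NOT x1)) = 1 − 0.5894 = 0.4106

0.411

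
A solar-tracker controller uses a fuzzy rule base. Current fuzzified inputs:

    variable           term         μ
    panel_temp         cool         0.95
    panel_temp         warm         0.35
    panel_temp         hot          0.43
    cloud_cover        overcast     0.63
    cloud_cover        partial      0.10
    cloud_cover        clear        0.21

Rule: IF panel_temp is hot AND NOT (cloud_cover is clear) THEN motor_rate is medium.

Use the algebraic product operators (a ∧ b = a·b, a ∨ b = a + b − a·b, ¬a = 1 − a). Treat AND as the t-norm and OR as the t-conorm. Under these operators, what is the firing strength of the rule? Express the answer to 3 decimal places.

0.340

firing strength: hot=0.43, ¬clear=1−0.21=0.79; AND[a·b] → w = 0.3397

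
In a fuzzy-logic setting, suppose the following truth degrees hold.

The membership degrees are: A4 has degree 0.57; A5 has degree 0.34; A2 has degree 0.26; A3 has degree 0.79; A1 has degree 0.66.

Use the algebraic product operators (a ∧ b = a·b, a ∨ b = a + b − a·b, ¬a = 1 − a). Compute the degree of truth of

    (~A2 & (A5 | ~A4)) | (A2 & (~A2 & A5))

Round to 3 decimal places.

~A2 = 1 − 0.2600 = 0.7400
~A4 = 1 − 0.5700 = 0.4300
A5 | ~A4 = a + b − a·b on (0.3400, 0.4300) = 0.6238
~A2 & (A5 | ~A4) = a·b on (0.7400, 0.6238) = 0.4616
~A2 = 1 − 0.2600 = 0.7400
~A2 & A5 = a·b on (0.7400, 0.3400) = 0.2516
A2 & (~A2 & A5) = a·b on (0.2600, 0.2516) = 0.0654
(~A2 & (A5 | ~A4)) | (A2 & (~A2 & A5)) = a + b − a·b on (0.4616, 0.0654) = 0.4968

0.497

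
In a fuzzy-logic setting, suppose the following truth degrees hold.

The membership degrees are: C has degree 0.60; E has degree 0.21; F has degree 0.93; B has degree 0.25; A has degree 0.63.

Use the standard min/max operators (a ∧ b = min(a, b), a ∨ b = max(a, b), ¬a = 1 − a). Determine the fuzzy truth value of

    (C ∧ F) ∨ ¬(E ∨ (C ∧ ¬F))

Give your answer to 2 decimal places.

C ∧ F = min(a, b) on (0.60, 0.93) = 0.60
¬F = 1 − 0.93 = 0.07
C ∧ ¬F = min(a, b) on (0.60, 0.07) = 0.07
E ∨ (C ∧ ¬F) = max(a, b) on (0.21, 0.07) = 0.21
¬(E ∨ (C ∧ ¬F)) = 1 − 0.21 = 0.79
(C ∧ F) ∨ ¬(E ∨ (C ∧ ¬F)) = max(a, b) on (0.60, 0.79) = 0.79

0.79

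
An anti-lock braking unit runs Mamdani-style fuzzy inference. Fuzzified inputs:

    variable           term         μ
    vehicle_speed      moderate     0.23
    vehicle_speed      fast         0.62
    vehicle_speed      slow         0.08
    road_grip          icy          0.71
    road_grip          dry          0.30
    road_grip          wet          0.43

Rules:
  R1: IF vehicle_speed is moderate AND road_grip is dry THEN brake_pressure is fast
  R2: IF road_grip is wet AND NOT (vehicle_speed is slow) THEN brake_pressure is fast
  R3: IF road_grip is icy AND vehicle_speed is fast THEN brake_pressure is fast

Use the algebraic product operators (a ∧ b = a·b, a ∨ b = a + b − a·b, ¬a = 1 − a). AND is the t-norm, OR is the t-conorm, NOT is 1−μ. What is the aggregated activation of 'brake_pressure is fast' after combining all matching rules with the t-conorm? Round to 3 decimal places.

R1: moderate=0.23, dry=0.30; AND[a·b] → w = 0.0690
R2: wet=0.43, ¬slow=1−0.08=0.92; AND[a·b] → w = 0.3956
R3: icy=0.71, fast=0.62; AND[a·b] → w = 0.4402
Rules with consequent 'fast': {R1, R2, R3} → strengths 0.0690, 0.3956, 0.4402
Aggregate via t-conorm [a + b − a·b]: 0.6850

0.685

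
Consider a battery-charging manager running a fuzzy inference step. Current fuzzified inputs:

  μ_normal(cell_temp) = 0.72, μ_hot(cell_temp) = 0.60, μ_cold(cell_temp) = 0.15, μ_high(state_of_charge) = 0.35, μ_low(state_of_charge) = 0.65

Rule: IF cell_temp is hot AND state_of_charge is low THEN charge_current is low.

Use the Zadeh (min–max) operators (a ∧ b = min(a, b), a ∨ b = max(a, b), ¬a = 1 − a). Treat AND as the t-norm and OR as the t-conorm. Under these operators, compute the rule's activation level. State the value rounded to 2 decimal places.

0.60

firing strength: hot=0.60, low=0.65; AND[min(a, b)] → w = 0.60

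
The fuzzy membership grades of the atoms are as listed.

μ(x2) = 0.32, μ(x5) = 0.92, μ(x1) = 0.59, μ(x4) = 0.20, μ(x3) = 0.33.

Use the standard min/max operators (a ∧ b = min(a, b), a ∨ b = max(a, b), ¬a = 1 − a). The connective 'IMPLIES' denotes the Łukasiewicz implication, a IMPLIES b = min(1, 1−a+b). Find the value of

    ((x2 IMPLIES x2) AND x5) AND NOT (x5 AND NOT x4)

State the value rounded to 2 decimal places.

x2 IMPLIES x2  [Łukasiewicz: min(1, 1−a+b)] with a=0.32, b=0.32 → 1.00
(x2 IMPLIES x2) AND x5 = min(a, b) on (1.00, 0.92) = 0.92
NOT x4 = 1 − 0.20 = 0.80
x5 AND NOT x4 = min(a, b) on (0.92, 0.80) = 0.80
NOT (x5 AND NOT x4) = 1 − 0.80 = 0.20
((x2 IMPLIES x2) AND x5) AND NOT (x5 AND NOT x4) = min(a, b) on (0.92, 0.20) = 0.20

0.20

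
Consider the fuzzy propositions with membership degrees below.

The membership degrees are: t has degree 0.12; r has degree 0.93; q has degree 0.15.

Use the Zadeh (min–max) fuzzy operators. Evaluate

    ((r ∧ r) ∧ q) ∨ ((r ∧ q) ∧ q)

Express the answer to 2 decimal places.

0.15

r ∧ r = min(a, b) on (0.93, 0.93) = 0.93
(r ∧ r) ∧ q = min(a, b) on (0.93, 0.15) = 0.15
r ∧ q = min(a, b) on (0.93, 0.15) = 0.15
(r ∧ q) ∧ q = min(a, b) on (0.15, 0.15) = 0.15
((r ∧ r) ∧ q) ∨ ((r ∧ q) ∧ q) = max(a, b) on (0.15, 0.15) = 0.15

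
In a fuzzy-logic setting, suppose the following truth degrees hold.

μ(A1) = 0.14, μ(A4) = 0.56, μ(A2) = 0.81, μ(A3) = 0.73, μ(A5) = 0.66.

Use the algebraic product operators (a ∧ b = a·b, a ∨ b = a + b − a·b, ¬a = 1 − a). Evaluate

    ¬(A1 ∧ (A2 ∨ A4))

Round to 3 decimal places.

0.872

A2 ∨ A4 = a + b − a·b on (0.8100, 0.5600) = 0.9164
A1 ∧ (A2 ∨ A4) = a·b on (0.1400, 0.9164) = 0.1283
¬(A1 ∧ (A2 ∨ A4)) = 1 − 0.1283 = 0.8717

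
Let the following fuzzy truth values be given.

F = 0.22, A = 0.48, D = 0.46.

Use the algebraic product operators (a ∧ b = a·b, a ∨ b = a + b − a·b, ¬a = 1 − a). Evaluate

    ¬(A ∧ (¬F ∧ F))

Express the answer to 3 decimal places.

0.918

¬F = 1 − 0.2200 = 0.7800
¬F ∧ F = a·b on (0.7800, 0.2200) = 0.1716
A ∧ (¬F ∧ F) = a·b on (0.4800, 0.1716) = 0.0824
¬(A ∧ (¬F ∧ F)) = 1 − 0.0824 = 0.9176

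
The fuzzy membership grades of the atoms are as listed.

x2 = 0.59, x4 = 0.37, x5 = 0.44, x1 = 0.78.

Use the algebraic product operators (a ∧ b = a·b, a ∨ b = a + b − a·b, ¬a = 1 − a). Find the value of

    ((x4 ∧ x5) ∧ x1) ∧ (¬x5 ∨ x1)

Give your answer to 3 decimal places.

0.115

x4 ∧ x5 = a·b on (0.3700, 0.4400) = 0.1628
(x4 ∧ x5) ∧ x1 = a·b on (0.1628, 0.7800) = 0.1270
¬x5 = 1 − 0.4400 = 0.5600
¬x5 ∨ x1 = a + b − a·b on (0.5600, 0.7800) = 0.9032
((x4 ∧ x5) ∧ x1) ∧ (¬x5 ∨ x1) = a·b on (0.1270, 0.9032) = 0.1147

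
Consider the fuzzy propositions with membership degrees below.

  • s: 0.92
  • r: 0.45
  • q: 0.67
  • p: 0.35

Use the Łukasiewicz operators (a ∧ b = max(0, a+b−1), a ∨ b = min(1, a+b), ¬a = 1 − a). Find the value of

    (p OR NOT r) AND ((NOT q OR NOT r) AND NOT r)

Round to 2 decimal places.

NOT r = 1 − 0.45 = 0.55
p OR NOT r = min(1, a+b) on (0.35, 0.55) = 0.90
NOT q = 1 − 0.67 = 0.33
NOT r = 1 − 0.45 = 0.55
NOT q OR NOT r = min(1, a+b) on (0.33, 0.55) = 0.88
NOT r = 1 − 0.45 = 0.55
(NOT q OR NOT r) AND NOT r = max(0, a+b−1) on (0.88, 0.55) = 0.43
(p OR NOT r) AND ((NOT q OR NOT r) AND NOT r) = max(0, a+b−1) on (0.90, 0.43) = 0.33

0.33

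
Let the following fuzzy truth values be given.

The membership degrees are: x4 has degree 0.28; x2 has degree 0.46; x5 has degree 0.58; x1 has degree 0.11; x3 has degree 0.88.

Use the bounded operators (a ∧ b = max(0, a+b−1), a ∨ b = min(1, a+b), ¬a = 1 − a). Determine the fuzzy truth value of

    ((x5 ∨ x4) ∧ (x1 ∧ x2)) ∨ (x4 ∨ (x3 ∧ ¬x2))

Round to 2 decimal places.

x5 ∨ x4 = min(1, a+b) on (0.58, 0.28) = 0.86
x1 ∧ x2 = max(0, a+b−1) on (0.11, 0.46) = 0.00
(x5 ∨ x4) ∧ (x1 ∧ x2) = max(0, a+b−1) on (0.86, 0.00) = 0.00
¬x2 = 1 − 0.46 = 0.54
x3 ∧ ¬x2 = max(0, a+b−1) on (0.88, 0.54) = 0.42
x4 ∨ (x3 ∧ ¬x2) = min(1, a+b) on (0.28, 0.42) = 0.70
((x5 ∨ x4) ∧ (x1 ∧ x2)) ∨ (x4 ∨ (x3 ∧ ¬x2)) = min(1, a+b) on (0.00, 0.70) = 0.70

0.70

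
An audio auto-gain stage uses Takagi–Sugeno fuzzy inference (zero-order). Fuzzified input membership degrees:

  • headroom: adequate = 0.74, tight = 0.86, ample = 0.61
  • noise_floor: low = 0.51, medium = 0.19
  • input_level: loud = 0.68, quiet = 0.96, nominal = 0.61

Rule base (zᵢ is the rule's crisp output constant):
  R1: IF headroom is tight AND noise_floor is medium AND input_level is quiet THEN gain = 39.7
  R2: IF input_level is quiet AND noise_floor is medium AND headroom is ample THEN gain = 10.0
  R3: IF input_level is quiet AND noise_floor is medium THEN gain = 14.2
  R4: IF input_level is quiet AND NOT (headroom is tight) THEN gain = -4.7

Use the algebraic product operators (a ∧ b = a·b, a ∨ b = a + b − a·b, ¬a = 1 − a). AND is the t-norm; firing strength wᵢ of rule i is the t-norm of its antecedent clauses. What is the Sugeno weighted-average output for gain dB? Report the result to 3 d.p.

15.897

R1 (z=39.7): tight=0.86, medium=0.19, quiet=0.96; AND[a·b] → w = 0.1569
R2 (z=10.0): quiet=0.96, medium=0.19, ample=0.61; AND[a·b] → w = 0.1113
R3 (z=14.2): quiet=0.96, medium=0.19; AND[a·b] → w = 0.1824
R4 (z=-4.7): quiet=0.96, ¬tight=1−0.86=0.14; AND[a·b] → w = 0.1344
Weighted average = (0.1569·39.7 + 0.1113·10.0 + 0.1824·14.2 + 0.1344·-4.7) / (0.1569 + 0.1113 + 0.1824 + 0.1344)
  = 9.2985 / 0.5849 = 15.897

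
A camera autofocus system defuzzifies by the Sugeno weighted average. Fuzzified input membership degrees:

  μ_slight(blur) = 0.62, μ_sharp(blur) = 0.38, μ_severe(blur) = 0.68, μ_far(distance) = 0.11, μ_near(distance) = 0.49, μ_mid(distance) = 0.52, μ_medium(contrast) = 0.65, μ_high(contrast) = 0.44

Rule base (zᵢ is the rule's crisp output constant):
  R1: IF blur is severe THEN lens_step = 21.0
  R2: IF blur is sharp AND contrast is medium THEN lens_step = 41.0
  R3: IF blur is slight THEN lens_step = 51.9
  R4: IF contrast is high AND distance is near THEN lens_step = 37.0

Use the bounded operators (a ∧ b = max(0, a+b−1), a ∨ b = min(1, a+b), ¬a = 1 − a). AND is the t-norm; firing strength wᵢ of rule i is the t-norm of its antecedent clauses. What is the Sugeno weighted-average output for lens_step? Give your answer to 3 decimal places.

R1 (z=21.0): severe=0.68 → w = 0.68
R2 (z=41.0): sharp=0.38, medium=0.65; AND[max(0, a+b−1)] → w = 0.03
R3 (z=51.9): slight=0.62 → w = 0.62
R4 (z=37.0): high=0.44, near=0.49; AND[max(0, a+b−1)] → w = 0.00
Weighted average = (0.68·21.0 + 0.03·41.0 + 0.62·51.9 + 0.00·37.0) / (0.68 + 0.03 + 0.62 + 0.00)
  = 47.6880 / 1.3300 = 35.856

35.856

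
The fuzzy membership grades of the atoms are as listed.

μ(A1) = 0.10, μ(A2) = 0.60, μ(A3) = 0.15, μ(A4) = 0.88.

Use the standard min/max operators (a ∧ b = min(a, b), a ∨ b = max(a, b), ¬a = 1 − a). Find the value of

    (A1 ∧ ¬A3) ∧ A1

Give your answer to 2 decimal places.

¬A3 = 1 − 0.15 = 0.85
A1 ∧ ¬A3 = min(a, b) on (0.10, 0.85) = 0.10
(A1 ∧ ¬A3) ∧ A1 = min(a, b) on (0.10, 0.10) = 0.10

0.10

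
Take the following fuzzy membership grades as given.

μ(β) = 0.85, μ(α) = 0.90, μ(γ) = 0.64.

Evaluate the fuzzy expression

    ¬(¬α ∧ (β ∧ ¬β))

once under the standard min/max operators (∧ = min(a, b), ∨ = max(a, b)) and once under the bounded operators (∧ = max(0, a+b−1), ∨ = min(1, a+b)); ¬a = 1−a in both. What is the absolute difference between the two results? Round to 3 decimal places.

0.100

Under standard min/max:
  ¬α = 1 − 0.90 = 0.10
  ¬β = 1 − 0.85 = 0.15
  β ∧ ¬β = min(a, b) on (0.85, 0.15) = 0.15
  ¬α ∧ (β ∧ ¬β) = min(a, b) on (0.10, 0.15) = 0.10
  ¬(¬α ∧ (β ∧ ¬β)) = 1 − 0.10 = 0.90
  → value = 0.9000
Under bounded:
  ¬α = 1 − 0.90 = 0.10
  ¬β = 1 − 0.85 = 0.15
  β ∧ ¬β = max(0, a+b−1) on (0.85, 0.15) = 0.00
  ¬α ∧ (β ∧ ¬β) = max(0, a+b−1) on (0.10, 0.00) = 0.00
  ¬(¬α ∧ (β ∧ ¬β)) = 1 − 0.00 = 1.00
  → value = 1.0000
|0.9000 − 1.0000| = 0.100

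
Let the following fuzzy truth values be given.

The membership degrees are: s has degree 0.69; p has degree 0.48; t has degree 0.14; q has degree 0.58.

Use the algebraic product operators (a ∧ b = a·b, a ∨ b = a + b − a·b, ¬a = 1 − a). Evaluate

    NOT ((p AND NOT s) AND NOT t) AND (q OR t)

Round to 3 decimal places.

NOT s = 1 − 0.6900 = 0.3100
p AND NOT s = a·b on (0.4800, 0.3100) = 0.1488
NOT t = 1 − 0.1400 = 0.8600
(p AND NOT s) AND NOT t = a·b on (0.1488, 0.8600) = 0.1280
NOT ((p AND NOT s) AND NOT t) = 1 − 0.1280 = 0.8720
q OR t = a + b − a·b on (0.5800, 0.1400) = 0.6388
NOT ((p AND NOT s) AND NOT t) AND (q OR t) = a·b on (0.8720, 0.6388) = 0.5571

0.557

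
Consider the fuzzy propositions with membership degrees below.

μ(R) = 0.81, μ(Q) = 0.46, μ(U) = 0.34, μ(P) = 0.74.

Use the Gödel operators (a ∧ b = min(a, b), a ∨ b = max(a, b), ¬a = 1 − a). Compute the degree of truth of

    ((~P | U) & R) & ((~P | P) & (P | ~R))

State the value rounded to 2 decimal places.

~P = 1 − 0.74 = 0.26
~P | U = max(a, b) on (0.26, 0.34) = 0.34
(~P | U) & R = min(a, b) on (0.34, 0.81) = 0.34
~P = 1 − 0.74 = 0.26
~P | P = max(a, b) on (0.26, 0.74) = 0.74
~R = 1 − 0.81 = 0.19
P | ~R = max(a, b) on (0.74, 0.19) = 0.74
(~P | P) & (P | ~R) = min(a, b) on (0.74, 0.74) = 0.74
((~P | U) & R) & ((~P | P) & (P | ~R)) = min(a, b) on (0.34, 0.74) = 0.34

0.34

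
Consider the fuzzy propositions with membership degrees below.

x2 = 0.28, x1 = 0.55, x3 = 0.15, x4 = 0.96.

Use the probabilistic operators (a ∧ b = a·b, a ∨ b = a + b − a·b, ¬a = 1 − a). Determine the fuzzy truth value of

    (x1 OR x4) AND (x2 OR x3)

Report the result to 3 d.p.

0.381

x1 OR x4 = a + b − a·b on (0.5500, 0.9600) = 0.9820
x2 OR x3 = a + b − a·b on (0.2800, 0.1500) = 0.3880
(x1 OR x4) AND (x2 OR x3) = a·b on (0.9820, 0.3880) = 0.3810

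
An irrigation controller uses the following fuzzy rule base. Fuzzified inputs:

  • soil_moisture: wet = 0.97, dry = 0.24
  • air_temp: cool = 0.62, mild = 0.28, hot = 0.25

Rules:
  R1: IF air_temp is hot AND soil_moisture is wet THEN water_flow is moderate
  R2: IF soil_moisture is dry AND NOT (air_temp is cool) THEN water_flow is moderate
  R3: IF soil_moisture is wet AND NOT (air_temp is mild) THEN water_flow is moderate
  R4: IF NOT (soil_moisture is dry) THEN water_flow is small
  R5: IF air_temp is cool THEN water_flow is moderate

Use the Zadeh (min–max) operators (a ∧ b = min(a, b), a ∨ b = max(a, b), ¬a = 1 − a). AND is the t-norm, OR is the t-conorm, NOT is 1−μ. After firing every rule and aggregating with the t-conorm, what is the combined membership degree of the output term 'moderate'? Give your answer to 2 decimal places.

R1: hot=0.25, wet=0.97; AND[min(a, b)] → w = 0.25
R2: dry=0.24, ¬cool=1−0.62=0.38; AND[min(a, b)] → w = 0.24
R3: wet=0.97, ¬mild=1−0.28=0.72; AND[min(a, b)] → w = 0.72
R4: ¬dry=1−0.24=0.76 → w = 0.76
R5: cool=0.62 → w = 0.62
Rules with consequent 'moderate': {R1, R2, R3, R5} → strengths 0.25, 0.24, 0.72, 0.62
Aggregate via t-conorm [max(a, b)]: 0.72

0.72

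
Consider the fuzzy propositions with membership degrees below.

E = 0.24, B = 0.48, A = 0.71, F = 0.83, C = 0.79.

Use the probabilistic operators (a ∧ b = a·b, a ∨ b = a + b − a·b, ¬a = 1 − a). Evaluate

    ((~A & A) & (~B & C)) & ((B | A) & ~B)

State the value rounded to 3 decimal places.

0.037

~A = 1 − 0.7100 = 0.2900
~A & A = a·b on (0.2900, 0.7100) = 0.2059
~B = 1 − 0.4800 = 0.5200
~B & C = a·b on (0.5200, 0.7900) = 0.4108
(~A & A) & (~B & C) = a·b on (0.2059, 0.4108) = 0.0846
B | A = a + b − a·b on (0.4800, 0.7100) = 0.8492
~B = 1 − 0.4800 = 0.5200
(B | A) & ~B = a·b on (0.8492, 0.5200) = 0.4416
((~A & A) & (~B & C)) & ((B | A) & ~B) = a·b on (0.0846, 0.4416) = 0.0374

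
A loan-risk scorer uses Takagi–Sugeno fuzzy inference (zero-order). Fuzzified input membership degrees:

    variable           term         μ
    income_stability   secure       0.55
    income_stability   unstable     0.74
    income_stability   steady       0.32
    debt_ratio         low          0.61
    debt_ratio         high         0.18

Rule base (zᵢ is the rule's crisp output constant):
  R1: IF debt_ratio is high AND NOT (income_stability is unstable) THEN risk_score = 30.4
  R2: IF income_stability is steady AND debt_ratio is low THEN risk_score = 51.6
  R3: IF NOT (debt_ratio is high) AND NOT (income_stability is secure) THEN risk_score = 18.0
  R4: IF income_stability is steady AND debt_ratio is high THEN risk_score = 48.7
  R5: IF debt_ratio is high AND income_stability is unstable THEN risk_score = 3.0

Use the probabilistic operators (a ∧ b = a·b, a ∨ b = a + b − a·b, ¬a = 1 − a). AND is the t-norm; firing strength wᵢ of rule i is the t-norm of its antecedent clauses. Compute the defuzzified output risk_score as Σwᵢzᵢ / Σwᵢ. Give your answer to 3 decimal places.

R1 (z=30.4): high=0.18, ¬unstable=1−0.74=0.26; AND[a·b] → w = 0.0468
R2 (z=51.6): steady=0.32, low=0.61; AND[a·b] → w = 0.1952
R3 (z=18.0): ¬high=1−0.18=0.82, ¬secure=1−0.55=0.45; AND[a·b] → w = 0.3690
R4 (z=48.7): steady=0.32, high=0.18; AND[a·b] → w = 0.0576
R5 (z=3.0): high=0.18, unstable=0.74; AND[a·b] → w = 0.1332
Weighted average = (0.0468·30.4 + 0.1952·51.6 + 0.3690·18.0 + 0.0576·48.7 + 0.1332·3.0) / (0.0468 + 0.1952 + 0.3690 + 0.0576 + 0.1332)
  = 21.3418 / 0.8018 = 26.617

26.617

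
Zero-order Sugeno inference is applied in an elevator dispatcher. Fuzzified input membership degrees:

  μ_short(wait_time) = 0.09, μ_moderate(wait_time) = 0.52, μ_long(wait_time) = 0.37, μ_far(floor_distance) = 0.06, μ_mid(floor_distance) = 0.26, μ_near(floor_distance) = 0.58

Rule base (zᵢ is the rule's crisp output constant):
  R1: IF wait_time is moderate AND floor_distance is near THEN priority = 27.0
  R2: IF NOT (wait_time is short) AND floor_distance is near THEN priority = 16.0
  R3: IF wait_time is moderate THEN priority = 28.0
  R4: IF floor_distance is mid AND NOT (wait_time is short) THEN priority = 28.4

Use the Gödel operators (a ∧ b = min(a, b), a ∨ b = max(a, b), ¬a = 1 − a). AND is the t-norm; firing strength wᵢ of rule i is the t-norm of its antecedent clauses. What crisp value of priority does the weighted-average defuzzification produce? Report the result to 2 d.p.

24.08

R1 (z=27.0): moderate=0.52, near=0.58; AND[min(a, b)] → w = 0.52
R2 (z=16.0): ¬short=1−0.09=0.91, near=0.58; AND[min(a, b)] → w = 0.58
R3 (z=28.0): moderate=0.52 → w = 0.52
R4 (z=28.4): mid=0.26, ¬short=1−0.09=0.91; AND[min(a, b)] → w = 0.26
Weighted average = (0.52·27.0 + 0.58·16.0 + 0.52·28.0 + 0.26·28.4) / (0.52 + 0.58 + 0.52 + 0.26)
  = 45.2640 / 1.8800 = 24.08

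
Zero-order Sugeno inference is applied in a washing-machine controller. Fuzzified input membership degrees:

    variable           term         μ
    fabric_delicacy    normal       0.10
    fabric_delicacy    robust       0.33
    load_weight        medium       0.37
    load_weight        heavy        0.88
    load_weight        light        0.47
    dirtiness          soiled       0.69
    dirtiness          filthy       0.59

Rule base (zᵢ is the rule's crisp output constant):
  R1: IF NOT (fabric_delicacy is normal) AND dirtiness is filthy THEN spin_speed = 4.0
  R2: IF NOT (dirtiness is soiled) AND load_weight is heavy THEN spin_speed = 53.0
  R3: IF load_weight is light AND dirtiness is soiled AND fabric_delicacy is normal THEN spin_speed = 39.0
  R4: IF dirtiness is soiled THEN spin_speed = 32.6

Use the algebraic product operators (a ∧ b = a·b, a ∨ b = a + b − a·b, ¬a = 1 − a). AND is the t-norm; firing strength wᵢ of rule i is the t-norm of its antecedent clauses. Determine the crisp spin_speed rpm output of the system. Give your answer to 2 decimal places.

R1 (z=4.0): ¬normal=1−0.10=0.90, filthy=0.59; AND[a·b] → w = 0.5310
R2 (z=53.0): ¬soiled=1−0.69=0.31, heavy=0.88; AND[a·b] → w = 0.2728
R3 (z=39.0): light=0.47, soiled=0.69, normal=0.10; AND[a·b] → w = 0.0324
R4 (z=32.6): soiled=0.69 → w = 0.6900
Weighted average = (0.5310·4.0 + 0.2728·53.0 + 0.0324·39.0 + 0.6900·32.6) / (0.5310 + 0.2728 + 0.0324 + 0.6900)
  = 40.3412 / 1.5262 = 26.43

26.43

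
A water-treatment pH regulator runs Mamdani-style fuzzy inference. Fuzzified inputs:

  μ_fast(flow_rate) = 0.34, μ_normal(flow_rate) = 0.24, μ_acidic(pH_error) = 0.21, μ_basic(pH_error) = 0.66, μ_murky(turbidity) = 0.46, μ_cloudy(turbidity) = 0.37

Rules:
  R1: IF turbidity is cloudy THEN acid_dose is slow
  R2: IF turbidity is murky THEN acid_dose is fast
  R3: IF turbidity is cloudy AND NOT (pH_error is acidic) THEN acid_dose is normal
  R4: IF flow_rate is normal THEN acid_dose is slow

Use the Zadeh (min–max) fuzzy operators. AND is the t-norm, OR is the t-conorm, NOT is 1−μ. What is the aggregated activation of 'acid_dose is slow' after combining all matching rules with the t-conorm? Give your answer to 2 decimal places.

R1: cloudy=0.37 → w = 0.37
R2: murky=0.46 → w = 0.46
R3: cloudy=0.37, ¬acidic=1−0.21=0.79; AND[min(a, b)] → w = 0.37
R4: normal=0.24 → w = 0.24
Rules with consequent 'slow': {R1, R4} → strengths 0.37, 0.24
Aggregate via t-conorm [max(a, b)]: 0.37

0.37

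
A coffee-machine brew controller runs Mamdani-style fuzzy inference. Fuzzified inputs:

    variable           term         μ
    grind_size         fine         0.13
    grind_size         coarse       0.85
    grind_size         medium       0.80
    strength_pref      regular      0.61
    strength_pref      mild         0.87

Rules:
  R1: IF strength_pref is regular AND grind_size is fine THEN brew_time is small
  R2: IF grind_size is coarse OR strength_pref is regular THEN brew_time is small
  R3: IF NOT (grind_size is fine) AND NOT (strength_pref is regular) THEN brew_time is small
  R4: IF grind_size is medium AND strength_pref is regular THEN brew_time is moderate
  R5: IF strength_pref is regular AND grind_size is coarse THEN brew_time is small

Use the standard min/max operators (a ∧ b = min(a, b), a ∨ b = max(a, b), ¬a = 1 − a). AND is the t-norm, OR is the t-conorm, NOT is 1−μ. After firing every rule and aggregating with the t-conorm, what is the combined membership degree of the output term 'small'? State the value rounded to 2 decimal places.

0.85

R1: regular=0.61, fine=0.13; AND[min(a, b)] → w = 0.13
R2: coarse=0.85, regular=0.61; OR[max(a, b)] → w = 0.85
R3: ¬fine=1−0.13=0.87, ¬regular=1−0.61=0.39; AND[min(a, b)] → w = 0.39
R4: medium=0.80, regular=0.61; AND[min(a, b)] → w = 0.61
R5: regular=0.61, coarse=0.85; AND[min(a, b)] → w = 0.61
Rules with consequent 'small': {R1, R2, R3, R5} → strengths 0.13, 0.85, 0.39, 0.61
Aggregate via t-conorm [max(a, b)]: 0.85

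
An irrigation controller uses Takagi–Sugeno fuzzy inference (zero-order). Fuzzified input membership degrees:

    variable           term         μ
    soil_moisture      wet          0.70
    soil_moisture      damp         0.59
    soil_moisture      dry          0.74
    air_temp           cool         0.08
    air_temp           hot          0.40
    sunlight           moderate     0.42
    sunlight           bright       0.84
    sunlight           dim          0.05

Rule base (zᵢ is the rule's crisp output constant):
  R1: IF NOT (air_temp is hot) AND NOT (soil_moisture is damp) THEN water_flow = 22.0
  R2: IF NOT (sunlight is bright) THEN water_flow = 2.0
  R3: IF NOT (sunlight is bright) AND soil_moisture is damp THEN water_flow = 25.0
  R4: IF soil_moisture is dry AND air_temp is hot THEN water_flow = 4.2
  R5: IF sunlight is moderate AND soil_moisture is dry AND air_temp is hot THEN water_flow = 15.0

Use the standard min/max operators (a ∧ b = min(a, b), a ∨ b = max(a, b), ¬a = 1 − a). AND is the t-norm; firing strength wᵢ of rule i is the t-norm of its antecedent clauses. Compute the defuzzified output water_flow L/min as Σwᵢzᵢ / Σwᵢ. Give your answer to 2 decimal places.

13.74

R1 (z=22.0): ¬hot=1−0.40=0.60, ¬damp=1−0.59=0.41; AND[min(a, b)] → w = 0.41
R2 (z=2.0): ¬bright=1−0.84=0.16 → w = 0.16
R3 (z=25.0): ¬bright=1−0.84=0.16, damp=0.59; AND[min(a, b)] → w = 0.16
R4 (z=4.2): dry=0.74, hot=0.40; AND[min(a, b)] → w = 0.40
R5 (z=15.0): moderate=0.42, dry=0.74, hot=0.40; AND[min(a, b)] → w = 0.40
Weighted average = (0.41·22.0 + 0.16·2.0 + 0.16·25.0 + 0.40·4.2 + 0.40·15.0) / (0.41 + 0.16 + 0.16 + 0.40 + 0.40)
  = 21.0200 / 1.5300 = 13.74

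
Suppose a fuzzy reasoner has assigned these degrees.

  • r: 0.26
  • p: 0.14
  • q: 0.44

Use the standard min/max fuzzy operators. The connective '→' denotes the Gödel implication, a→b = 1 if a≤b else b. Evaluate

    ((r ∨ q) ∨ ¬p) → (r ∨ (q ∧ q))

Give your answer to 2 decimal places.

0.44

r ∨ q = max(a, b) on (0.26, 0.44) = 0.44
¬p = 1 − 0.14 = 0.86
(r ∨ q) ∨ ¬p = max(a, b) on (0.44, 0.86) = 0.86
q ∧ q = min(a, b) on (0.44, 0.44) = 0.44
r ∨ (q ∧ q) = max(a, b) on (0.26, 0.44) = 0.44
((r ∨ q) ∨ ¬p) → (r ∨ (q ∧ q))  [Gödel: 1 if a≤b else b] with a=0.86, b=0.44 → 0.44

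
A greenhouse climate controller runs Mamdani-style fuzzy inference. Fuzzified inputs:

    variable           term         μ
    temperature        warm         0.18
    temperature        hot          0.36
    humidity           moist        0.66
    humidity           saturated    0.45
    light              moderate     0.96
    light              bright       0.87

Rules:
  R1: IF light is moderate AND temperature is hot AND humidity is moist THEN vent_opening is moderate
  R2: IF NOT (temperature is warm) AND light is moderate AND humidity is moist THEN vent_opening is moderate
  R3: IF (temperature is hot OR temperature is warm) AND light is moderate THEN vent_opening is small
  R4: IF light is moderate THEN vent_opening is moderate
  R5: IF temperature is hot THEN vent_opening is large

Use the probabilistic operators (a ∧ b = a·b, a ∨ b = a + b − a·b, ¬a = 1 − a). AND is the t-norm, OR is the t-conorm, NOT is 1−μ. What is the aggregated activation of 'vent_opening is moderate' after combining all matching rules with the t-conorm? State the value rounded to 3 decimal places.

R1: moderate=0.96, hot=0.36, moist=0.66; AND[a·b] → w = 0.2281
R2: ¬warm=1−0.18=0.82, moderate=0.96, moist=0.66; AND[a·b] → w = 0.5196
R3: (hot=0.36 OR warm=0.18) = 0.4752; AND[a·b] with moderate=0.96 → w = 0.4562
R4: moderate=0.96 → w = 0.9600
R5: hot=0.36 → w = 0.3600
Rules with consequent 'moderate': {R1, R2, R4} → strengths 0.2281, 0.5196, 0.9600
Aggregate via t-conorm [a + b − a·b]: 0.9852

0.985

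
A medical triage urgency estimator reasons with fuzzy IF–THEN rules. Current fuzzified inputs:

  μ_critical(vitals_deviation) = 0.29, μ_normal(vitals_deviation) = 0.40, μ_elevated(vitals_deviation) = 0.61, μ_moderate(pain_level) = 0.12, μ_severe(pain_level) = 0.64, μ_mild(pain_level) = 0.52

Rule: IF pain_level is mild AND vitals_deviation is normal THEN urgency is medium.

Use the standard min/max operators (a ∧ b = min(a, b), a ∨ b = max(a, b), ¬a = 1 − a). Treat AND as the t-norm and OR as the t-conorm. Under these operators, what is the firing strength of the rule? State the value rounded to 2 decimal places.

0.40

firing strength: mild=0.52, normal=0.40; AND[min(a, b)] → w = 0.40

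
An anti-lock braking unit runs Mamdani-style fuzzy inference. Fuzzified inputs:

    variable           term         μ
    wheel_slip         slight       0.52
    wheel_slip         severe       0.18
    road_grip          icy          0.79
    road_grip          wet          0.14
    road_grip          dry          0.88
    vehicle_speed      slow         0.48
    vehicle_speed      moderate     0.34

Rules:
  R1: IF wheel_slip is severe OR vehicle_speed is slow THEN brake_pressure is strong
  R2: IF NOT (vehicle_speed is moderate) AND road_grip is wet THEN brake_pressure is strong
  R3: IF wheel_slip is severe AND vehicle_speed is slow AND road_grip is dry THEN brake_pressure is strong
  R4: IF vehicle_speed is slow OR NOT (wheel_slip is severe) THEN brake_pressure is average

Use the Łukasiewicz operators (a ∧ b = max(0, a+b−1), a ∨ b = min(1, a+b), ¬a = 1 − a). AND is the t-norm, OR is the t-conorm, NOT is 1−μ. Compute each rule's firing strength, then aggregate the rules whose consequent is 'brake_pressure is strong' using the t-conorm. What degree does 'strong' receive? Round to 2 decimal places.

0.66

R1: severe=0.18, slow=0.48; OR[min(1, a+b)] → w = 0.66
R2: ¬moderate=1−0.34=0.66, wet=0.14; AND[max(0, a+b−1)] → w = 0.00
R3: severe=0.18, slow=0.48, dry=0.88; AND[max(0, a+b−1)] → w = 0.00
R4: slow=0.48, ¬severe=1−0.18=0.82; OR[min(1, a+b)] → w = 1.00
Rules with consequent 'strong': {R1, R2, R3} → strengths 0.66, 0.00, 0.00
Aggregate via t-conorm [min(1, a+b)]: 0.66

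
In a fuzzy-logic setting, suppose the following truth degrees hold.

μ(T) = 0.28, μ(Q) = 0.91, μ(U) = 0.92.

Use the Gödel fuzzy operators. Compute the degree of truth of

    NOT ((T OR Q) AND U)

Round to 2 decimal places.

0.09

T OR Q = max(a, b) on (0.28, 0.91) = 0.91
(T OR Q) AND U = min(a, b) on (0.91, 0.92) = 0.91
NOT ((T OR Q) AND U) = 1 − 0.91 = 0.09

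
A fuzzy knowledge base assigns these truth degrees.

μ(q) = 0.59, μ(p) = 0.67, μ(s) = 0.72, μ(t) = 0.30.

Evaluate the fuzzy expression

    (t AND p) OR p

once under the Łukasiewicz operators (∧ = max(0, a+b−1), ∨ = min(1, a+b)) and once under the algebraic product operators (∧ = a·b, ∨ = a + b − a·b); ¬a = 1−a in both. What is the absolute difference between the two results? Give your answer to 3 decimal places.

0.066

Under Łukasiewicz:
  t AND p = max(0, a+b−1) on (0.30, 0.67) = 0.00
  (t AND p) OR p = min(1, a+b) on (0.00, 0.67) = 0.67
  → value = 0.6700
Under algebraic product:
  t AND p = a·b on (0.3000, 0.6700) = 0.2010
  (t AND p) OR p = a + b − a·b on (0.2010, 0.6700) = 0.7363
  → value = 0.7363
|0.6700 − 0.7363| = 0.066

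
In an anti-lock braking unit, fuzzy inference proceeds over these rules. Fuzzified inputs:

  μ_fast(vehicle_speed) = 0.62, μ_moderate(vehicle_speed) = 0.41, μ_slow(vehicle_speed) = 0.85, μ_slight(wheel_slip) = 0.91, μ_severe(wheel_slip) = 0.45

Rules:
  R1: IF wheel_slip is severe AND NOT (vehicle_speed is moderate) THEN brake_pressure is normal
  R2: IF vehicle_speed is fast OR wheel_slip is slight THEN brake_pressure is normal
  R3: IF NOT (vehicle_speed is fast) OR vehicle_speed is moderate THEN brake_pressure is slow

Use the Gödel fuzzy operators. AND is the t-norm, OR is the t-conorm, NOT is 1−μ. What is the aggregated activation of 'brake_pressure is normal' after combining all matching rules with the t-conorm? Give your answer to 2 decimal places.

R1: severe=0.45, ¬moderate=1−0.41=0.59; AND[min(a, b)] → w = 0.45
R2: fast=0.62, slight=0.91; OR[max(a, b)] → w = 0.91
R3: ¬fast=1−0.62=0.38, moderate=0.41; OR[max(a, b)] → w = 0.41
Rules with consequent 'normal': {R1, R2} → strengths 0.45, 0.91
Aggregate via t-conorm [max(a, b)]: 0.91

0.91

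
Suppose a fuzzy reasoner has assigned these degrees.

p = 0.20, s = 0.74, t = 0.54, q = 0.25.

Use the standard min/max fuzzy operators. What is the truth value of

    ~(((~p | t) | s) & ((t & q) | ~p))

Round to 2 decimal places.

0.20

~p = 1 − 0.20 = 0.80
~p | t = max(a, b) on (0.80, 0.54) = 0.80
(~p | t) | s = max(a, b) on (0.80, 0.74) = 0.80
t & q = min(a, b) on (0.54, 0.25) = 0.25
~p = 1 − 0.20 = 0.80
(t & q) | ~p = max(a, b) on (0.25, 0.80) = 0.80
((~p | t) | s) & ((t & q) | ~p) = min(a, b) on (0.80, 0.80) = 0.80
~(((~p | t) | s) & ((t & q) | ~p)) = 1 − 0.80 = 0.20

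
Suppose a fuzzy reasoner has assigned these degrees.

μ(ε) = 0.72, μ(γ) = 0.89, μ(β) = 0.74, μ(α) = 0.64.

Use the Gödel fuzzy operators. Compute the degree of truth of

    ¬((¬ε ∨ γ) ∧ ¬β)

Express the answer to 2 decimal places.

¬ε = 1 − 0.72 = 0.28
¬ε ∨ γ = max(a, b) on (0.28, 0.89) = 0.89
¬β = 1 − 0.74 = 0.26
(¬ε ∨ γ) ∧ ¬β = min(a, b) on (0.89, 0.26) = 0.26
¬((¬ε ∨ γ) ∧ ¬β) = 1 − 0.26 = 0.74

0.74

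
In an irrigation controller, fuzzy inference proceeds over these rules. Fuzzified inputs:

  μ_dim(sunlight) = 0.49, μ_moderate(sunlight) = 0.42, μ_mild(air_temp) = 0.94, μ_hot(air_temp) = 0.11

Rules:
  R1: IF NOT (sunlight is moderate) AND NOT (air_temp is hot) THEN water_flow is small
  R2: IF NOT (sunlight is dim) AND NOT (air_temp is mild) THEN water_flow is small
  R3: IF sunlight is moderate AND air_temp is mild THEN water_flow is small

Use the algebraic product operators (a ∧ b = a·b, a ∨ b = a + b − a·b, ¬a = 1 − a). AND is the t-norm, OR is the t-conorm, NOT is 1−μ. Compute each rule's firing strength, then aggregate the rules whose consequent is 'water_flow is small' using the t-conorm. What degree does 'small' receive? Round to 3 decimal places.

R1: ¬moderate=1−0.42=0.58, ¬hot=1−0.11=0.89; AND[a·b] → w = 0.5162
R2: ¬dim=1−0.49=0.51, ¬mild=1−0.94=0.06; AND[a·b] → w = 0.0306
R3: moderate=0.42, mild=0.94; AND[a·b] → w = 0.3948
Rules with consequent 'small': {R1, R2, R3} → strengths 0.5162, 0.0306, 0.3948
Aggregate via t-conorm [a + b − a·b]: 0.7162

0.716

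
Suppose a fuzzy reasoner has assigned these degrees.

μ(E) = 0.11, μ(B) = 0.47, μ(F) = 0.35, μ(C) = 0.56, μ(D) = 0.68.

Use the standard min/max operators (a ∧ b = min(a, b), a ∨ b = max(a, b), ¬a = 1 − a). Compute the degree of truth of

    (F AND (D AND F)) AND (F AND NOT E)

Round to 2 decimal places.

0.35

D AND F = min(a, b) on (0.68, 0.35) = 0.35
F AND (D AND F) = min(a, b) on (0.35, 0.35) = 0.35
NOT E = 1 − 0.11 = 0.89
F AND NOT E = min(a, b) on (0.35, 0.89) = 0.35
(F AND (D AND F)) AND (F AND NOT E) = min(a, b) on (0.35, 0.35) = 0.35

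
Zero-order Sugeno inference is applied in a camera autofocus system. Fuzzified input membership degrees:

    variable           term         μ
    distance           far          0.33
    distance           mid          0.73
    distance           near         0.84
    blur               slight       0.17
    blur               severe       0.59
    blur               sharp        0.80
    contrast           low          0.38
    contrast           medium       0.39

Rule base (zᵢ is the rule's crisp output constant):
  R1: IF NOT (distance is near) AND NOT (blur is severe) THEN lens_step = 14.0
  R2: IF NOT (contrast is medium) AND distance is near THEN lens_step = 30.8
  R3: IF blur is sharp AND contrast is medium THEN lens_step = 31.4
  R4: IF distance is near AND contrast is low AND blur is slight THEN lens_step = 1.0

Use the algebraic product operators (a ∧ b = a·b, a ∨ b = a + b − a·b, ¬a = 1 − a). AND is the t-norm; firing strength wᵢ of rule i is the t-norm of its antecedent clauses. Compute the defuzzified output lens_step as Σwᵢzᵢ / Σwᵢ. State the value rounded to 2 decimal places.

R1 (z=14.0): ¬near=1−0.84=0.16, ¬severe=1−0.59=0.41; AND[a·b] → w = 0.0656
R2 (z=30.8): ¬medium=1−0.39=0.61, near=0.84; AND[a·b] → w = 0.5124
R3 (z=31.4): sharp=0.80, medium=0.39; AND[a·b] → w = 0.3120
R4 (z=1.0): near=0.84, low=0.38, slight=0.17; AND[a·b] → w = 0.0543
Weighted average = (0.0656·14.0 + 0.5124·30.8 + 0.3120·31.4 + 0.0543·1.0) / (0.0656 + 0.5124 + 0.3120 + 0.0543)
  = 26.5514 / 0.9443 = 28.12

28.12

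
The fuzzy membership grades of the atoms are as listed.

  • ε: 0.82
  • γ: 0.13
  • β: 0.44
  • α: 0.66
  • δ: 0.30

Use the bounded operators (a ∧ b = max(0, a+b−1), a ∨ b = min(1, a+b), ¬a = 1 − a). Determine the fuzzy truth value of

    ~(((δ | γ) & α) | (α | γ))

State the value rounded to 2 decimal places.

δ | γ = min(1, a+b) on (0.30, 0.13) = 0.43
(δ | γ) & α = max(0, a+b−1) on (0.43, 0.66) = 0.09
α | γ = min(1, a+b) on (0.66, 0.13) = 0.79
((δ | γ) & α) | (α | γ) = min(1, a+b) on (0.09, 0.79) = 0.88
~(((δ | γ) & α) | (α | γ)) = 1 − 0.88 = 0.12

0.12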